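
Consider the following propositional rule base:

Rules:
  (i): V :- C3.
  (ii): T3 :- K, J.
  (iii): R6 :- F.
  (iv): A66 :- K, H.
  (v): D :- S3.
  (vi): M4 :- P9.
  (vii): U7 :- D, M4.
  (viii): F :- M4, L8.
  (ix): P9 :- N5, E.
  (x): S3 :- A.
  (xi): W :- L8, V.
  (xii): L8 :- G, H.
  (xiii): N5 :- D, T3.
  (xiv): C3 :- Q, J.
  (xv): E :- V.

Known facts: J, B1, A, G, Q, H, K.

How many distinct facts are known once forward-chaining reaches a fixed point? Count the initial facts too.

Round 1 — (ii), (iv), (x), (xii), (xiv), derive T3, A66, S3, L8, C3.
Round 2 — (i), (v), derive V, D.
Round 3 — (xi), (xiii), (xv), derive W, N5, E.
Round 4 — (ix), derive P9.
Round 5 — (vi), derive M4.
Round 6 — (vii), (viii), derive U7, F.
Round 7 — (iii), derive R6.
Closure: {A, A66, B1, C3, D, E, F, G, H, J, K, L8, M4, N5, P9, Q, R6, S3, T3, U7, V, W} — 22 facts.

22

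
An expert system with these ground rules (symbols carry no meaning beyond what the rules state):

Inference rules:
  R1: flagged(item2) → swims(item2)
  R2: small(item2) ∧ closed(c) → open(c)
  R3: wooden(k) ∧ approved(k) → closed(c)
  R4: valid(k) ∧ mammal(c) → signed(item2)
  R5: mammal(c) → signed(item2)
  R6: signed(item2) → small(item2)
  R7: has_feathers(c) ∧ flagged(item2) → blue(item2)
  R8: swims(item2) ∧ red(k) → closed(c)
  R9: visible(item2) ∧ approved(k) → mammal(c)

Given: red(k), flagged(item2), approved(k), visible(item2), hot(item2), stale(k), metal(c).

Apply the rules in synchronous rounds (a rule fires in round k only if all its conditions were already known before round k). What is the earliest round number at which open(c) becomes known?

4

Round 1: R1 [flagged(item2) → swims(item2)]; R9 [visible(item2) ∧ approved(k) → mammal(c)]. New: swims(item2), mammal(c).
Round 2: R5 [mammal(c) → signed(item2)]; R8 [swims(item2) ∧ red(k) → closed(c)]. New: signed(item2), closed(c).
Round 3: R6 [signed(item2) → small(item2)]. New: small(item2).
Round 4: R2 [small(item2) ∧ closed(c) → open(c)]. New: open(c).
open(c) first appears in round 4.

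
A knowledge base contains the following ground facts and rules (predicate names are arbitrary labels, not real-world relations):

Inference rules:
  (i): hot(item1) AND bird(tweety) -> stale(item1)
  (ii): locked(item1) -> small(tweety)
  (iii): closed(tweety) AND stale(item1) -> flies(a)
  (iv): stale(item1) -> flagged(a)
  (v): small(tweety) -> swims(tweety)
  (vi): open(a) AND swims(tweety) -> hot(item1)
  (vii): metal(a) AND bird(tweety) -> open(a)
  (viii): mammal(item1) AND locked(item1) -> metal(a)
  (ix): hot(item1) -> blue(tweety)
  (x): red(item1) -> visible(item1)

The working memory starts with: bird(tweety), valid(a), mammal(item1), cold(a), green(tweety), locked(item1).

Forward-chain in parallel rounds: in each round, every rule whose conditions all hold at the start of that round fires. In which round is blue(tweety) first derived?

4

Round 1 fires (ii), (viii), giving small(tweety), metal(a).
Round 2 fires (v), (vii), giving swims(tweety), open(a).
Round 3 fires (vi), giving hot(item1).
Round 4 fires (i), (ix), giving stale(item1), blue(tweety).
blue(tweety) first appears in round 4.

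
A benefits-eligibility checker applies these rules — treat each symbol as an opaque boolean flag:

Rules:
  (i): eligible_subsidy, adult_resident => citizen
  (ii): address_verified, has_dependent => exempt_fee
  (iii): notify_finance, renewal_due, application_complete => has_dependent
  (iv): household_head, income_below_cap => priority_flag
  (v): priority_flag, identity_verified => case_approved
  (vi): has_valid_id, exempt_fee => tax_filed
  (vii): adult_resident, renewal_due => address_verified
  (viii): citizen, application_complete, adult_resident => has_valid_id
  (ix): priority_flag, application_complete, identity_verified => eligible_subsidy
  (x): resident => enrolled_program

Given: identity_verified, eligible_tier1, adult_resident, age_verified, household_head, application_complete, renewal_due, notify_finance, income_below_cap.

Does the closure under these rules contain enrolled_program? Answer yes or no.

[1] (iii) [notify_finance, renewal_due, application_complete => has_dependent]; (iv) [household_head, income_below_cap => priority_flag]; (vii) [adult_resident, renewal_due => address_verified]. ⇒ new: has_dependent, priority_flag, address_verified.
[2] (ii) [address_verified, has_dependent => exempt_fee]; (v) [priority_flag, identity_verified => case_approved]; (ix) [priority_flag, application_complete, identity_verified => eligible_subsidy]. ⇒ new: exempt_fee, case_approved, eligible_subsidy.
[3] (i) [eligible_subsidy, adult_resident => citizen]. ⇒ new: citizen.
[4] (viii) [citizen, application_complete, adult_resident => has_valid_id]. ⇒ new: has_valid_id.
[5] (vi) [has_valid_id, exempt_fee => tax_filed]. ⇒ new: tax_filed.
Fixed point reached. enrolled_program is concluded only by (x); (x) needs resident (never derived).

no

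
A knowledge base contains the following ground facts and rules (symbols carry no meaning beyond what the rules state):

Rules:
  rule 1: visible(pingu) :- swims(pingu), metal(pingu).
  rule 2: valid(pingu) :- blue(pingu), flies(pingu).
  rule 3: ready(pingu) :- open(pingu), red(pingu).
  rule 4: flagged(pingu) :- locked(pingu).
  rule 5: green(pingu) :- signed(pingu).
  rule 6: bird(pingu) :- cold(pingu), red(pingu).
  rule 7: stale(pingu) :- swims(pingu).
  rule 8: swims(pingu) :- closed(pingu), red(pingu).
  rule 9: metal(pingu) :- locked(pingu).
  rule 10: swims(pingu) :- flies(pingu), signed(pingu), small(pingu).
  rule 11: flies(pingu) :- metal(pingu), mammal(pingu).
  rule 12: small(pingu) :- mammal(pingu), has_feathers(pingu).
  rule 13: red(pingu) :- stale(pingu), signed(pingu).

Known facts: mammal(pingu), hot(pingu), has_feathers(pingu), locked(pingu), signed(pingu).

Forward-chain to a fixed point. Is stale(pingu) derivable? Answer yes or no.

Round 1: rule 4 [flagged(pingu) :- locked(pingu).]; rule 5 [green(pingu) :- signed(pingu).]; rule 9 [metal(pingu) :- locked(pingu).]; rule 12 [small(pingu) :- mammal(pingu), has_feathers(pingu).]. Adds flagged(pingu), green(pingu), metal(pingu), small(pingu).
Round 2: rule 11 [flies(pingu) :- metal(pingu), mammal(pingu).]. Adds flies(pingu).
Round 3: rule 10 [swims(pingu) :- flies(pingu), signed(pingu), small(pingu).]. Adds swims(pingu).
Round 4: rule 1 [visible(pingu) :- swims(pingu), metal(pingu).]; rule 7 [stale(pingu) :- swims(pingu).]. Adds visible(pingu), stale(pingu).
Round 5: rule 13 [red(pingu) :- stale(pingu), signed(pingu).]. Adds red(pingu).
stale(pingu) appears in round 4, so it is derivable.

yes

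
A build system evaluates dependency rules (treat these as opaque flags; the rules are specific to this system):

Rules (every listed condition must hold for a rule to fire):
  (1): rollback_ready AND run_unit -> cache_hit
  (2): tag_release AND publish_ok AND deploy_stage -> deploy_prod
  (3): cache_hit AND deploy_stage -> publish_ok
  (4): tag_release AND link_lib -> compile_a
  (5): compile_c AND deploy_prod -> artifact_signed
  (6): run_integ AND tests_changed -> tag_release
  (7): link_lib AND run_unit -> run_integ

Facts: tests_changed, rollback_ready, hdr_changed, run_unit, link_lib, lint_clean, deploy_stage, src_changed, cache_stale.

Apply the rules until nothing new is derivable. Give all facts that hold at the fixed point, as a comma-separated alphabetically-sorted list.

[1] (1) [rollback_ready AND run_unit -> cache_hit]; (7) [link_lib AND run_unit -> run_integ]. ⇒ new: cache_hit, run_integ.
[2] (3) [cache_hit AND deploy_stage -> publish_ok]; (6) [run_integ AND tests_changed -> tag_release]. ⇒ new: publish_ok, tag_release.
[3] (2) [tag_release AND publish_ok AND deploy_stage -> deploy_prod]; (4) [tag_release AND link_lib -> compile_a]. ⇒ new: deploy_prod, compile_a.

cache_hit, cache_stale, compile_a, deploy_prod, deploy_stage, hdr_changed, link_lib, lint_clean, publish_ok, rollback_ready, run_integ, run_unit, src_changed, tag_release, tests_changed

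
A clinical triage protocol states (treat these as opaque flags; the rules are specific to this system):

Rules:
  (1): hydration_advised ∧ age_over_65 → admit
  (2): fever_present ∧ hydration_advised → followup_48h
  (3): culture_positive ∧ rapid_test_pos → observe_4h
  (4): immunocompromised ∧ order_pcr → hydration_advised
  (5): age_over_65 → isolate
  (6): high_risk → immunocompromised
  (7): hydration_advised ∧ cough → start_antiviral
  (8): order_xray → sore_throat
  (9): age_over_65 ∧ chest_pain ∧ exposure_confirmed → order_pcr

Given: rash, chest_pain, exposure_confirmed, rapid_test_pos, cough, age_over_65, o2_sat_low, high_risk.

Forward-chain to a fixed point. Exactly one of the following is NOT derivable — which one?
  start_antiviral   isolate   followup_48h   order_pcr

followup_48h

Round 1: (5) [age_over_65 → isolate]; (6) [high_risk → immunocompromised]; (9) [age_over_65 ∧ chest_pain ∧ exposure_confirmed → order_pcr]. New: isolate, immunocompromised, order_pcr.
Round 2: (4) [immunocompromised ∧ order_pcr → hydration_advised]. New: hydration_advised.
Round 3: (1) [hydration_advised ∧ age_over_65 → admit]; (7) [hydration_advised ∧ cough → start_antiviral]. New: admit, start_antiviral.
Derived: isolate (round 1), order_pcr (round 1), start_antiviral (round 3). followup_48h never appears in any round.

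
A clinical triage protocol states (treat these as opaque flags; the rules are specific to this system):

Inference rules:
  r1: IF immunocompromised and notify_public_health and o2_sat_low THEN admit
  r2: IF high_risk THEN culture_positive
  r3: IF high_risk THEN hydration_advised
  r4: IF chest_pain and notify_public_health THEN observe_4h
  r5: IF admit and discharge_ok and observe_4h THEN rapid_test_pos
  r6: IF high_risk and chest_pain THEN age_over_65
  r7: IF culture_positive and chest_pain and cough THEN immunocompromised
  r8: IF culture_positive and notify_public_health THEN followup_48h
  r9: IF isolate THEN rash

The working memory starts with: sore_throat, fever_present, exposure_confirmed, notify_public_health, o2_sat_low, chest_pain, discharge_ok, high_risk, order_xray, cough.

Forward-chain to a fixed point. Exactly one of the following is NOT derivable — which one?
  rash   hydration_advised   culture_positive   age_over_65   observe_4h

Round 1: r2 [IF high_risk THEN culture_positive]; r3 [IF high_risk THEN hydration_advised]; r4 [IF chest_pain and notify_public_health THEN observe_4h]; r6 [IF high_risk and chest_pain THEN age_over_65]. New: culture_positive, hydration_advised, observe_4h, age_over_65.
Round 2: r7 [IF culture_positive and chest_pain and cough THEN immunocompromised]; r8 [IF culture_positive and notify_public_health THEN followup_48h]. New: immunocompromised, followup_48h.
Round 3: r1 [IF immunocompromised and notify_public_health and o2_sat_low THEN admit]. New: admit.
Round 4: r5 [IF admit and discharge_ok and observe_4h THEN rapid_test_pos]. New: rapid_test_pos.
Derived: observe_4h (round 1), culture_positive (round 1), age_over_65 (round 1), hydration_advised (round 1). rash never appears in any round.

rash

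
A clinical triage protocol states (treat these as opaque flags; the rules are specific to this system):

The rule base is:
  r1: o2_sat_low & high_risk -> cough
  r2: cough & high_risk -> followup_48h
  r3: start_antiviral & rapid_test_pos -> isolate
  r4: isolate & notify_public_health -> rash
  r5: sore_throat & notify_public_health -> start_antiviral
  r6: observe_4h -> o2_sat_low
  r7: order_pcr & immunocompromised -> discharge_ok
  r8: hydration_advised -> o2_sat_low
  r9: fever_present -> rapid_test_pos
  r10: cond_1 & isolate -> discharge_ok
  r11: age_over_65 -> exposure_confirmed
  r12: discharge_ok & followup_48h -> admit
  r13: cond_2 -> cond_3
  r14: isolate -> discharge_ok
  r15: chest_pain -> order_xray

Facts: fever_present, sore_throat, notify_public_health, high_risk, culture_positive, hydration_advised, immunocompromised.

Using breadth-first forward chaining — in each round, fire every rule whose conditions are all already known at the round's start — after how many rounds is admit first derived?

[1] r5 [sore_throat & notify_public_health -> start_antiviral]; r8 [hydration_advised -> o2_sat_low]; r9 [fever_present -> rapid_test_pos]. ⇒ new: start_antiviral, o2_sat_low, rapid_test_pos.
[2] r1 [o2_sat_low & high_risk -> cough]; r3 [start_antiviral & rapid_test_pos -> isolate]. ⇒ new: cough, isolate.
[3] r2 [cough & high_risk -> followup_48h]; r4 [isolate & notify_public_health -> rash]; r14 [isolate -> discharge_ok]. ⇒ new: followup_48h, rash, discharge_ok.
[4] r12 [discharge_ok & followup_48h -> admit]. ⇒ new: admit.
admit first appears in round 4.

4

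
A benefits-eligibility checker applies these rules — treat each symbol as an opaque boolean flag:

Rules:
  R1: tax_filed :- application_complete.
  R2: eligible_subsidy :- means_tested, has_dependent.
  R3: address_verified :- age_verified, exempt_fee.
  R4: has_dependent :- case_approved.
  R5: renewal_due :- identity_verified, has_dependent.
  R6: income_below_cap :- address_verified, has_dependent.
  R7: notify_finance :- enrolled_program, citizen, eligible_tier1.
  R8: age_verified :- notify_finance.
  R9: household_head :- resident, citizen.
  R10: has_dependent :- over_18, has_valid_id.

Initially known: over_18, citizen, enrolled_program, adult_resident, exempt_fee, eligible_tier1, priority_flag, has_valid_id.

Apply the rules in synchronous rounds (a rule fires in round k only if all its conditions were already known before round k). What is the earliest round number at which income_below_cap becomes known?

Round 1: R7 [notify_finance :- enrolled_program, citizen, eligible_tier1.]; R10 [has_dependent :- over_18, has_valid_id.]. Adds notify_finance, has_dependent.
Round 2: R8 [age_verified :- notify_finance.]. Adds age_verified.
Round 3: R3 [address_verified :- age_verified, exempt_fee.]. Adds address_verified.
Round 4: R6 [income_below_cap :- address_verified, has_dependent.]. Adds income_below_cap.
income_below_cap first appears in round 4.

4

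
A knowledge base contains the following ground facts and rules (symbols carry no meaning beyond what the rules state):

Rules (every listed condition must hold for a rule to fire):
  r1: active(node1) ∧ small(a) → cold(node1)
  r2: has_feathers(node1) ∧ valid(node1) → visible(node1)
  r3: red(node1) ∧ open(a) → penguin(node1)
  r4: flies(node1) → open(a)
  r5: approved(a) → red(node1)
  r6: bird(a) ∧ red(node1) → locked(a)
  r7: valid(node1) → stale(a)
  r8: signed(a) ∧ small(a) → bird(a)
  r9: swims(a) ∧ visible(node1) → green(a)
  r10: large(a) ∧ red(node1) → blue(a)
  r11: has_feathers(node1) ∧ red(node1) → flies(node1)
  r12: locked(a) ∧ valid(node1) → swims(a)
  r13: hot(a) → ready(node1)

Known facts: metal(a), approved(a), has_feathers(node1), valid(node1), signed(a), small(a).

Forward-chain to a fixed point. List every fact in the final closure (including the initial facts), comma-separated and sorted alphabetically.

approved(a), bird(a), flies(node1), green(a), has_feathers(node1), locked(a), metal(a), open(a), penguin(node1), red(node1), signed(a), small(a), stale(a), swims(a), valid(node1), visible(node1)

[1] r2 [has_feathers(node1) ∧ valid(node1) → visible(node1)]; r5 [approved(a) → red(node1)]; r7 [valid(node1) → stale(a)]; r8 [signed(a) ∧ small(a) → bird(a)]. ⇒ new: visible(node1), red(node1), stale(a), bird(a).
[2] r6 [bird(a) ∧ red(node1) → locked(a)]; r11 [has_feathers(node1) ∧ red(node1) → flies(node1)]. ⇒ new: locked(a), flies(node1).
[3] r4 [flies(node1) → open(a)]; r12 [locked(a) ∧ valid(node1) → swims(a)]. ⇒ new: open(a), swims(a).
[4] r3 [red(node1) ∧ open(a) → penguin(node1)]; r9 [swims(a) ∧ visible(node1) → green(a)]. ⇒ new: penguin(node1), green(a).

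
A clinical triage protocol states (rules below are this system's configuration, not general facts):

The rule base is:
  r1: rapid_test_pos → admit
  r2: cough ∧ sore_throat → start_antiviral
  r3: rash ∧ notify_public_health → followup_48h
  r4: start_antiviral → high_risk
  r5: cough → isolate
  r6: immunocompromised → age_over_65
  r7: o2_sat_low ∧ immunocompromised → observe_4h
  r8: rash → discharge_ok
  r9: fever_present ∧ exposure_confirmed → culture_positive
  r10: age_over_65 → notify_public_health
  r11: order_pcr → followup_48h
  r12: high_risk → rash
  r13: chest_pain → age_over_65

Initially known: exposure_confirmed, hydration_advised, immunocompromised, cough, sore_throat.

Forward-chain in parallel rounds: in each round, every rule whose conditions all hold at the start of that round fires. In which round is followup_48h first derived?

4

[1] r2 [cough ∧ sore_throat → start_antiviral]; r5 [cough → isolate]; r6 [immunocompromised → age_over_65]. ⇒ new: start_antiviral, isolate, age_over_65.
[2] r4 [start_antiviral → high_risk]; r10 [age_over_65 → notify_public_health]. ⇒ new: high_risk, notify_public_health.
[3] r12 [high_risk → rash]. ⇒ new: rash.
[4] r3 [rash ∧ notify_public_health → followup_48h]; r8 [rash → discharge_ok]. ⇒ new: followup_48h, discharge_ok.
followup_48h first appears in round 4.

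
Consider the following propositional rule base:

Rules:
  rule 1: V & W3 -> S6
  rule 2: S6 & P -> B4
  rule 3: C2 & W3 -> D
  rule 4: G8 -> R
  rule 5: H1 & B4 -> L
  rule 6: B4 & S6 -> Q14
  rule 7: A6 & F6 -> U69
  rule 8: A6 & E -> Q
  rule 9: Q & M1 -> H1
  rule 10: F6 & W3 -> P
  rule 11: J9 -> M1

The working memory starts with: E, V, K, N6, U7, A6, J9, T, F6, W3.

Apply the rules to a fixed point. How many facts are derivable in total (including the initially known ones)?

19

Round 1 — rule 1, rule 7, rule 8, rule 10, rule 11, derive S6, U69, Q, P, M1.
Round 2 — rule 2, rule 9, derive B4, H1.
Round 3 — rule 5, rule 6, derive L, Q14.
Closure: {A6, B4, E, F6, H1, J9, K, L, M1, N6, P, Q, Q14, S6, T, U69, U7, V, W3} — 19 facts.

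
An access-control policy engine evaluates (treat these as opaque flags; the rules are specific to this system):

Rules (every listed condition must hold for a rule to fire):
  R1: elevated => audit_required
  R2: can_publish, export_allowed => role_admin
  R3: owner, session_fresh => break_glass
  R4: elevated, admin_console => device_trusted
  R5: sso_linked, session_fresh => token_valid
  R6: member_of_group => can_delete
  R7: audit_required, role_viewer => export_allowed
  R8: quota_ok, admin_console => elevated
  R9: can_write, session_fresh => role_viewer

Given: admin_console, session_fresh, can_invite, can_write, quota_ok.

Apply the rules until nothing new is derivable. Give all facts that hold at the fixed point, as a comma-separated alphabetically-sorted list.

admin_console, audit_required, can_invite, can_write, device_trusted, elevated, export_allowed, quota_ok, role_viewer, session_fresh

Round 1: R8 [quota_ok, admin_console => elevated]; R9 [can_write, session_fresh => role_viewer]. Adds elevated, role_viewer.
Round 2: R1 [elevated => audit_required]; R4 [elevated, admin_console => device_trusted]. Adds audit_required, device_trusted.
Round 3: R7 [audit_required, role_viewer => export_allowed]. Adds export_allowed.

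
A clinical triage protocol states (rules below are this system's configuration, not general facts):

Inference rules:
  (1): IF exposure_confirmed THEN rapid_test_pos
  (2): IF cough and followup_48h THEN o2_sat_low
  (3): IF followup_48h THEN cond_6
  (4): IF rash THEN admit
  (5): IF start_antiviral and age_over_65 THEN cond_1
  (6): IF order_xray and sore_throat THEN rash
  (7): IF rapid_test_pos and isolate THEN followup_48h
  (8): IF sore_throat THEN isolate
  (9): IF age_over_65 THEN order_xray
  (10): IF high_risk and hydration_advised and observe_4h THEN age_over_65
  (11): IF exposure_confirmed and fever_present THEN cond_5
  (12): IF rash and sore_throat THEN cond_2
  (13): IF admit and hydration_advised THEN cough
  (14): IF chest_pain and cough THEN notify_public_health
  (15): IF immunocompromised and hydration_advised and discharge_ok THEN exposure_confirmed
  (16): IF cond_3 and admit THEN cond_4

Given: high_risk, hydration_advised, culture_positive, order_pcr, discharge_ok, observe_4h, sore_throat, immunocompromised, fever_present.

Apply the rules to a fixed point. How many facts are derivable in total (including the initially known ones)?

Round 1: (8) [IF sore_throat THEN isolate]; (10) [IF high_risk and hydration_advised and observe_4h THEN age_over_65]; (15) [IF immunocompromised and hydration_advised and discharge_ok THEN exposure_confirmed]. New: isolate, age_over_65, exposure_confirmed.
Round 2: (1) [IF exposure_confirmed THEN rapid_test_pos]; (9) [IF age_over_65 THEN order_xray]; (11) [IF exposure_confirmed and fever_present THEN cond_5]. New: rapid_test_pos, order_xray, cond_5.
Round 3: (6) [IF order_xray and sore_throat THEN rash]; (7) [IF rapid_test_pos and isolate THEN followup_48h]. New: rash, followup_48h.
Round 4: (3) [IF followup_48h THEN cond_6]; (4) [IF rash THEN admit]; (12) [IF rash and sore_throat THEN cond_2]. New: cond_6, admit, cond_2.
Round 5: (13) [IF admit and hydration_advised THEN cough]. New: cough.
Round 6: (2) [IF cough and followup_48h THEN o2_sat_low]. New: o2_sat_low.
Closure: {admit, age_over_65, cond_2, cond_5, cond_6, cough, culture_positive, discharge_ok, exposure_confirmed, fever_present, followup_48h, high_risk, hydration_advised, immunocompromised, isolate, o2_sat_low, observe_4h, order_pcr, order_xray, rapid_test_pos, rash, sore_throat} — 22 facts.

22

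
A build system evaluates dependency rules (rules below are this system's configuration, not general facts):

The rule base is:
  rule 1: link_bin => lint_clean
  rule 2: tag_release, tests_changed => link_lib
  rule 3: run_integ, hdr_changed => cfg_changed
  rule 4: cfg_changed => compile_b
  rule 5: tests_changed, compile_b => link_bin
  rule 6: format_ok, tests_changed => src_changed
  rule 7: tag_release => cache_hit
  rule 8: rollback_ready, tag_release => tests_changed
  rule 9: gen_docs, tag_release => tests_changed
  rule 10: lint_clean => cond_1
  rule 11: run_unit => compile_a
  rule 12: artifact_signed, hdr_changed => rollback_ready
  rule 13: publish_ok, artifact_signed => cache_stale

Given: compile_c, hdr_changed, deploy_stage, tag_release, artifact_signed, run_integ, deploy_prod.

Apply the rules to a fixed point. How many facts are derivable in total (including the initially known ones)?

16

Round 1 fires rule 3, rule 7, rule 12, giving cfg_changed, cache_hit, rollback_ready.
Round 2 fires rule 4, rule 8, giving compile_b, tests_changed.
Round 3 fires rule 2, rule 5, giving link_lib, link_bin.
Round 4 fires rule 1, giving lint_clean.
Round 5 fires rule 10, giving cond_1.
Closure: {artifact_signed, cache_hit, cfg_changed, compile_b, compile_c, cond_1, deploy_prod, deploy_stage, hdr_changed, link_bin, link_lib, lint_clean, rollback_ready, run_integ, tag_release, tests_changed} — 16 facts.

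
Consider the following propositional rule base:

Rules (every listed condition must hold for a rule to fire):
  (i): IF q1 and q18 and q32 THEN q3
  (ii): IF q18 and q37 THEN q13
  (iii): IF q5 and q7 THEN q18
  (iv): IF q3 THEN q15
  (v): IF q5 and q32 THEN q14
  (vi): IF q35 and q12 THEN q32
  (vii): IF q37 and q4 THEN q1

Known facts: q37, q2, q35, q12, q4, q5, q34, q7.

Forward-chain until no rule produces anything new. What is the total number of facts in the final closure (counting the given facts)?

15

[1] (iii) [IF q5 and q7 THEN q18]; (vi) [IF q35 and q12 THEN q32]; (vii) [IF q37 and q4 THEN q1]. ⇒ new: q18, q32, q1.
[2] (i) [IF q1 and q18 and q32 THEN q3]; (ii) [IF q18 and q37 THEN q13]; (v) [IF q5 and q32 THEN q14]. ⇒ new: q3, q13, q14.
[3] (iv) [IF q3 THEN q15]. ⇒ new: q15.
Closure: {q1, q12, q13, q14, q15, q18, q2, q3, q32, q34, q35, q37, q4, q5, q7} — 15 facts.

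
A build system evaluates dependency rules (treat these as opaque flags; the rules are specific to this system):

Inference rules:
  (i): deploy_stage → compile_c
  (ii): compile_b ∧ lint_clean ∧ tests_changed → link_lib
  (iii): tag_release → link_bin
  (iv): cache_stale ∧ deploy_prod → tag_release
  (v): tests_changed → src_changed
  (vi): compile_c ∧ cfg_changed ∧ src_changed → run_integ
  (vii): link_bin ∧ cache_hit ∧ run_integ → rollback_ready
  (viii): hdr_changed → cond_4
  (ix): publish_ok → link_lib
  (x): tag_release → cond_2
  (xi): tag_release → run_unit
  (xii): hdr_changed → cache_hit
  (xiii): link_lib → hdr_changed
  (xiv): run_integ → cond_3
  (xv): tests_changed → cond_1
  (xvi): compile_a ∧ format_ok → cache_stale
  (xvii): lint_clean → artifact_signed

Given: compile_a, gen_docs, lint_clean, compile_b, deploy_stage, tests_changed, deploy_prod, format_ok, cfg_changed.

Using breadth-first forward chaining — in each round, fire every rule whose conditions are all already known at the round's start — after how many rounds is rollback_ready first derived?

Round 1: (i) [deploy_stage → compile_c]; (ii) [compile_b ∧ lint_clean ∧ tests_changed → link_lib]; (v) [tests_changed → src_changed]; (xv) [tests_changed → cond_1]; (xvi) [compile_a ∧ format_ok → cache_stale]; (xvii) [lint_clean → artifact_signed]. New: compile_c, link_lib, src_changed, cond_1, cache_stale, artifact_signed.
Round 2: (iv) [cache_stale ∧ deploy_prod → tag_release]; (vi) [compile_c ∧ cfg_changed ∧ src_changed → run_integ]; (xiii) [link_lib → hdr_changed]. New: tag_release, run_integ, hdr_changed.
Round 3: (iii) [tag_release → link_bin]; (viii) [hdr_changed → cond_4]; (x) [tag_release → cond_2]; (xi) [tag_release → run_unit]; (xii) [hdr_changed → cache_hit]; (xiv) [run_integ → cond_3]. New: link_bin, cond_4, cond_2, run_unit, cache_hit, cond_3.
Round 4: (vii) [link_bin ∧ cache_hit ∧ run_integ → rollback_ready]. New: rollback_ready.
rollback_ready first appears in round 4.

4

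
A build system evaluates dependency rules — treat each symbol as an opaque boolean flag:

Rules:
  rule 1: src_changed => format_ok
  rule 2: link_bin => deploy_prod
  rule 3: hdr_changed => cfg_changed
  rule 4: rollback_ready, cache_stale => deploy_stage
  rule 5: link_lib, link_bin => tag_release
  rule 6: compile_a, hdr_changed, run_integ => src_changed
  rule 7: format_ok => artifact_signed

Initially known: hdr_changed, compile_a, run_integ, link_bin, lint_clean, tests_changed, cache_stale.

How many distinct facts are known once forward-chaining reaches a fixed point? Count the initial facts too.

Round 1: rule 2 [link_bin => deploy_prod]; rule 3 [hdr_changed => cfg_changed]; rule 6 [compile_a, hdr_changed, run_integ => src_changed]. New: deploy_prod, cfg_changed, src_changed.
Round 2: rule 1 [src_changed => format_ok]. New: format_ok.
Round 3: rule 7 [format_ok => artifact_signed]. New: artifact_signed.
Closure: {artifact_signed, cache_stale, cfg_changed, compile_a, deploy_prod, format_ok, hdr_changed, link_bin, lint_clean, run_integ, src_changed, tests_changed} — 12 facts.

12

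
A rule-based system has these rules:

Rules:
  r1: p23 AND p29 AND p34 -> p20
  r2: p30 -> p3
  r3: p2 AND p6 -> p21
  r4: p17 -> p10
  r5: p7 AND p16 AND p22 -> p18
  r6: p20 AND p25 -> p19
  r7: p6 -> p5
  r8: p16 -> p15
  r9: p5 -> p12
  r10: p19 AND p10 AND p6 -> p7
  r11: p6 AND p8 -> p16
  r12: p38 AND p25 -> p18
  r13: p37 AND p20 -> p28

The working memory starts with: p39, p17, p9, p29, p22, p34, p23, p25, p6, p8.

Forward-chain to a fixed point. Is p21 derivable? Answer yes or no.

Round 1: r1 [p23 AND p29 AND p34 -> p20]; r4 [p17 -> p10]; r7 [p6 -> p5]; r11 [p6 AND p8 -> p16]. New: p20, p10, p5, p16.
Round 2: r6 [p20 AND p25 -> p19]; r8 [p16 -> p15]; r9 [p5 -> p12]. New: p19, p15, p12.
Round 3: r10 [p19 AND p10 AND p6 -> p7]. New: p7.
Round 4: r5 [p7 AND p16 AND p22 -> p18]. New: p18.
Fixed point reached. p21 is concluded only by r3; r3 needs p2 (never derived).

no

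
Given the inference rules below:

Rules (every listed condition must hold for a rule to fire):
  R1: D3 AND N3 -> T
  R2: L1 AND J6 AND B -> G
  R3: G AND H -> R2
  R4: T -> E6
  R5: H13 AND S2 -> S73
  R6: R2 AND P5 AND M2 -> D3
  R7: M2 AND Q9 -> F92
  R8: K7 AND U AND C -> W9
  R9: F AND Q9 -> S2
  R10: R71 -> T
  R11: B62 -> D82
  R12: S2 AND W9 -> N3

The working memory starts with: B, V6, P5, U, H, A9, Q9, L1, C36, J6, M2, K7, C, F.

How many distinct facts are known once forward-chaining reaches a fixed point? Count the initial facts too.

[1] R2 [L1 AND J6 AND B -> G]; R7 [M2 AND Q9 -> F92]; R8 [K7 AND U AND C -> W9]; R9 [F AND Q9 -> S2]. ⇒ new: G, F92, W9, S2.
[2] R3 [G AND H -> R2]; R12 [S2 AND W9 -> N3]. ⇒ new: R2, N3.
[3] R6 [R2 AND P5 AND M2 -> D3]. ⇒ new: D3.
[4] R1 [D3 AND N3 -> T]. ⇒ new: T.
[5] R4 [T -> E6]. ⇒ new: E6.
Closure: {A9, B, C, C36, D3, E6, F, F92, G, H, J6, K7, L1, M2, N3, P5, Q9, R2, S2, T, U, V6, W9} — 23 facts.

23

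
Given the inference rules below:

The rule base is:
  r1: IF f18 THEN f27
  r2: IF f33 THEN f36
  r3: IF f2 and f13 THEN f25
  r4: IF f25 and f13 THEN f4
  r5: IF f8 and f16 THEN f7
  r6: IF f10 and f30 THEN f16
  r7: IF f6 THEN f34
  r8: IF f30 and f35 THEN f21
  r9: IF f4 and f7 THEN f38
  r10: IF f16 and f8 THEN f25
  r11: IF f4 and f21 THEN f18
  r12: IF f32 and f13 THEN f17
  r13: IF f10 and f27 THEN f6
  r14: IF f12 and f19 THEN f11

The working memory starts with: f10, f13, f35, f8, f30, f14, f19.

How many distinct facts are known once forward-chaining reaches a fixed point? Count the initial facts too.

17

Round 1: r6 [IF f10 and f30 THEN f16]; r8 [IF f30 and f35 THEN f21]. New: f16, f21.
Round 2: r5 [IF f8 and f16 THEN f7]; r10 [IF f16 and f8 THEN f25]. New: f7, f25.
Round 3: r4 [IF f25 and f13 THEN f4]. New: f4.
Round 4: r9 [IF f4 and f7 THEN f38]; r11 [IF f4 and f21 THEN f18]. New: f38, f18.
Round 5: r1 [IF f18 THEN f27]. New: f27.
Round 6: r13 [IF f10 and f27 THEN f6]. New: f6.
Round 7: r7 [IF f6 THEN f34]. New: f34.
Closure: {f10, f13, f14, f16, f18, f19, f21, f25, f27, f30, f34, f35, f38, f4, f6, f7, f8} — 17 facts.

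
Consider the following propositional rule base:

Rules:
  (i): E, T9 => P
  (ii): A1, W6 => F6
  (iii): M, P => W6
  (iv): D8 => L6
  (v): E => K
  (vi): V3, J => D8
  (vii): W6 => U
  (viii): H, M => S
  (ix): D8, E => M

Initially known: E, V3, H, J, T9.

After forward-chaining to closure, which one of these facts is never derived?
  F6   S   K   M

F6

Round 1 — (i), (v), (vi), derive P, K, D8.
Round 2 — (iv), (ix), derive L6, M.
Round 3 — (iii), (viii), derive W6, S.
Round 4 — (vii), derive U.
Derived: K (round 1), S (round 3), M (round 2). F6 never appears in any round.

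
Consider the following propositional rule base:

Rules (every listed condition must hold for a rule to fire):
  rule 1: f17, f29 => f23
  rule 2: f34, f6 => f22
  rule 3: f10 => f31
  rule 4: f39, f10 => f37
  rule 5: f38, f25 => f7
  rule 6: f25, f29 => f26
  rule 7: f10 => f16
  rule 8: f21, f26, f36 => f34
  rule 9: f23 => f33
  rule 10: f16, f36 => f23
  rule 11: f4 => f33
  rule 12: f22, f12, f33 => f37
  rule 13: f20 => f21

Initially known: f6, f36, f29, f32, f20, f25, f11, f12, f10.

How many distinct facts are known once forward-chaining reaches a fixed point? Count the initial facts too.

18

[1] rule 3 [f10 => f31]; rule 6 [f25, f29 => f26]; rule 7 [f10 => f16]; rule 13 [f20 => f21]. ⇒ new: f31, f26, f16, f21.
[2] rule 8 [f21, f26, f36 => f34]; rule 10 [f16, f36 => f23]. ⇒ new: f34, f23.
[3] rule 2 [f34, f6 => f22]; rule 9 [f23 => f33]. ⇒ new: f22, f33.
[4] rule 12 [f22, f12, f33 => f37]. ⇒ new: f37.
Closure: {f10, f11, f12, f16, f20, f21, f22, f23, f25, f26, f29, f31, f32, f33, f34, f36, f37, f6} — 18 facts.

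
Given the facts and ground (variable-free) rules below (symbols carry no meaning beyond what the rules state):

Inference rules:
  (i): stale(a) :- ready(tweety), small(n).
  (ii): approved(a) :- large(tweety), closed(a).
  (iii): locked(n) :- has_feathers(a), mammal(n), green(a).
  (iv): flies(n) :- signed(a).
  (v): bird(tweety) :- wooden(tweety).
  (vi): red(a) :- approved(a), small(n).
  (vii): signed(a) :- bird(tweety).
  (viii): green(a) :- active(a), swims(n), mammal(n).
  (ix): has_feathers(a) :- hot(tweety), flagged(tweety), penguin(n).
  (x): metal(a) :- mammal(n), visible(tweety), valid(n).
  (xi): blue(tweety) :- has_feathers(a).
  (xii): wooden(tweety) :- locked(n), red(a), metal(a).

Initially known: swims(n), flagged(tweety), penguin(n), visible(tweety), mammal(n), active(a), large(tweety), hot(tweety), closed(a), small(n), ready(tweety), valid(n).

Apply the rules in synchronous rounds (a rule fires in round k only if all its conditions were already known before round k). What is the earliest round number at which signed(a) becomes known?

[1] (i) [stale(a) :- ready(tweety), small(n).]; (ii) [approved(a) :- large(tweety), closed(a).]; (viii) [green(a) :- active(a), swims(n), mammal(n).]; (ix) [has_feathers(a) :- hot(tweety), flagged(tweety), penguin(n).]; (x) [metal(a) :- mammal(n), visible(tweety), valid(n).]. ⇒ new: stale(a), approved(a), green(a), has_feathers(a), metal(a).
[2] (iii) [locked(n) :- has_feathers(a), mammal(n), green(a).]; (vi) [red(a) :- approved(a), small(n).]; (xi) [blue(tweety) :- has_feathers(a).]. ⇒ new: locked(n), red(a), blue(tweety).
[3] (xii) [wooden(tweety) :- locked(n), red(a), metal(a).]. ⇒ new: wooden(tweety).
[4] (v) [bird(tweety) :- wooden(tweety).]. ⇒ new: bird(tweety).
[5] (vii) [signed(a) :- bird(tweety).]. ⇒ new: signed(a).
signed(a) first appears in round 5.

5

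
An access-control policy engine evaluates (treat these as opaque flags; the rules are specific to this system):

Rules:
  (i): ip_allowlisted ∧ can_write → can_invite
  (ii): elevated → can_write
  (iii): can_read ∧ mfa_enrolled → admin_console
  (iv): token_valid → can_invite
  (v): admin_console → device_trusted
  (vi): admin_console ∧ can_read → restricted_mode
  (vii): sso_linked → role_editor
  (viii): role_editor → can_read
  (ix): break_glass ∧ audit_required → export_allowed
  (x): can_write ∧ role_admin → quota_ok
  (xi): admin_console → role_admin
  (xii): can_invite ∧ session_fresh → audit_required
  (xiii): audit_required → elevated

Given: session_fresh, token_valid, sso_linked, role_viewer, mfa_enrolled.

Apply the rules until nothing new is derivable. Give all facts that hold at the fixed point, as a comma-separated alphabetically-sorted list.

admin_console, audit_required, can_invite, can_read, can_write, device_trusted, elevated, mfa_enrolled, quota_ok, restricted_mode, role_admin, role_editor, role_viewer, session_fresh, sso_linked, token_valid

Round 1: (iv) [token_valid → can_invite]; (vii) [sso_linked → role_editor]. Adds can_invite, role_editor.
Round 2: (viii) [role_editor → can_read]; (xii) [can_invite ∧ session_fresh → audit_required]. Adds can_read, audit_required.
Round 3: (iii) [can_read ∧ mfa_enrolled → admin_console]; (xiii) [audit_required → elevated]. Adds admin_console, elevated.
Round 4: (ii) [elevated → can_write]; (v) [admin_console → device_trusted]; (vi) [admin_console ∧ can_read → restricted_mode]; (xi) [admin_console → role_admin]. Adds can_write, device_trusted, restricted_mode, role_admin.
Round 5: (x) [can_write ∧ role_admin → quota_ok]. Adds quota_ok.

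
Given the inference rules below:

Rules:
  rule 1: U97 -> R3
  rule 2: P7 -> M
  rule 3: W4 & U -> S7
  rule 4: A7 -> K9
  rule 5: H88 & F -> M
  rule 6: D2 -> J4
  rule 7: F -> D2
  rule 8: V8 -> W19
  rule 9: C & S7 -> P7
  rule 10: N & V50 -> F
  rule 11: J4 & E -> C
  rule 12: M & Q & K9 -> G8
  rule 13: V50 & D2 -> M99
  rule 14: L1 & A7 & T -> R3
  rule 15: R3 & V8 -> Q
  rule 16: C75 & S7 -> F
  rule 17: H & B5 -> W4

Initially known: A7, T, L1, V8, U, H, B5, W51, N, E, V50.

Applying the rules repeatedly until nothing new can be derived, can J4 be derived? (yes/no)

yes

[1] rule 4 [A7 -> K9]; rule 8 [V8 -> W19]; rule 10 [N & V50 -> F]; rule 14 [L1 & A7 & T -> R3]; rule 17 [H & B5 -> W4]. ⇒ new: K9, W19, F, R3, W4.
[2] rule 3 [W4 & U -> S7]; rule 7 [F -> D2]; rule 15 [R3 & V8 -> Q]. ⇒ new: S7, D2, Q.
[3] rule 6 [D2 -> J4]; rule 13 [V50 & D2 -> M99]. ⇒ new: J4, M99.
[4] rule 11 [J4 & E -> C]. ⇒ new: C.
[5] rule 9 [C & S7 -> P7]. ⇒ new: P7.
[6] rule 2 [P7 -> M]. ⇒ new: M.
[7] rule 12 [M & Q & K9 -> G8]. ⇒ new: G8.
J4 appears in round 3, so it is derivable.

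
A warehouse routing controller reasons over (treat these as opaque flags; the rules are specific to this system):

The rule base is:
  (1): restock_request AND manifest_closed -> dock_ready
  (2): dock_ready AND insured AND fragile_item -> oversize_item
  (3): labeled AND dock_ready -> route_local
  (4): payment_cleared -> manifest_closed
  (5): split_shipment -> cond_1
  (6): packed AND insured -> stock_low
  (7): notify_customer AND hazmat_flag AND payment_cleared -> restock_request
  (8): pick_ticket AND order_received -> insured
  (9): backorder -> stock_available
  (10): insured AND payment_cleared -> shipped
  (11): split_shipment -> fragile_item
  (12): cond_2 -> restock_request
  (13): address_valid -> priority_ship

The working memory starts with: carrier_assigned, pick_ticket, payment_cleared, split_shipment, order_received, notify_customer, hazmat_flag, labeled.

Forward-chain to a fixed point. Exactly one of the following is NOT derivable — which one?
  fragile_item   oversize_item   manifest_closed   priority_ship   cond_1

Round 1 — (4), (5), (7), (8), (11), derive manifest_closed, cond_1, restock_request, insured, fragile_item.
Round 2 — (1), (10), derive dock_ready, shipped.
Round 3 — (2), (3), derive oversize_item, route_local.
Derived: manifest_closed (round 1), fragile_item (round 1), cond_1 (round 1), oversize_item (round 3). priority_ship never appears in any round.

priority_ship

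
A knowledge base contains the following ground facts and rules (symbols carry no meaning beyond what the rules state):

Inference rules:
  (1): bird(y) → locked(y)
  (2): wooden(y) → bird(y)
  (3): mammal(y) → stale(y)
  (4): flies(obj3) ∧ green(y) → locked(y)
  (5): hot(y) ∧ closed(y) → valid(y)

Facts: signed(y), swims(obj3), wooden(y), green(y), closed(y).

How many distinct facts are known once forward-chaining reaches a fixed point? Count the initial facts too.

Round 1 fires (2), giving bird(y).
Round 2 fires (1), giving locked(y).
Closure: {bird(y), closed(y), green(y), locked(y), signed(y), swims(obj3), wooden(y)} — 7 facts.

7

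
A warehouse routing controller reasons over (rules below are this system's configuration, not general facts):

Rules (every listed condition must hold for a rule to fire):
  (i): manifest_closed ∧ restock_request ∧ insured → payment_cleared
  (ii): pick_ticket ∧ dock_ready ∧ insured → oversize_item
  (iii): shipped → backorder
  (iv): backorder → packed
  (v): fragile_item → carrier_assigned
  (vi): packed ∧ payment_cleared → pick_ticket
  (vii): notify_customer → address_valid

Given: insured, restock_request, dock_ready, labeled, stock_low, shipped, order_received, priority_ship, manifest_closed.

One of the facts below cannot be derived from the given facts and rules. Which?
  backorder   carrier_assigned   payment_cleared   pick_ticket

Round 1 fires (i), (iii), giving payment_cleared, backorder.
Round 2 fires (iv), giving packed.
Round 3 fires (vi), giving pick_ticket.
Round 4 fires (ii), giving oversize_item.
Derived: backorder (round 1), pick_ticket (round 3), payment_cleared (round 1). carrier_assigned never appears in any round.

carrier_assigned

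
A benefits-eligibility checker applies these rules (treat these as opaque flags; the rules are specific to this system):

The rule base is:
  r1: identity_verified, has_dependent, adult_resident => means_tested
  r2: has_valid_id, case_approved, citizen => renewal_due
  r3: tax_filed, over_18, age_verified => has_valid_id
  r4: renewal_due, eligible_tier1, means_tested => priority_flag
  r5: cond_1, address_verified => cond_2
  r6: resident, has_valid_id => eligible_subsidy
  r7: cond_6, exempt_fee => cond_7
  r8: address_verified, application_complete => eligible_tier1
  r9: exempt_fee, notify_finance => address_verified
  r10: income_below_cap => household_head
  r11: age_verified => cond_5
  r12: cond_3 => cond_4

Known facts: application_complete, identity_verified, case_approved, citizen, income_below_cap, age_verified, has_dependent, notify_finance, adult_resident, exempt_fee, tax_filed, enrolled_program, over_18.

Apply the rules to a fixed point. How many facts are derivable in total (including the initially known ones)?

21

Round 1: r1 [identity_verified, has_dependent, adult_resident => means_tested]; r3 [tax_filed, over_18, age_verified => has_valid_id]; r9 [exempt_fee, notify_finance => address_verified]; r10 [income_below_cap => household_head]; r11 [age_verified => cond_5]. New: means_tested, has_valid_id, address_verified, household_head, cond_5.
Round 2: r2 [has_valid_id, case_approved, citizen => renewal_due]; r8 [address_verified, application_complete => eligible_tier1]. New: renewal_due, eligible_tier1.
Round 3: r4 [renewal_due, eligible_tier1, means_tested => priority_flag]. New: priority_flag.
Closure: {address_verified, adult_resident, age_verified, application_complete, case_approved, citizen, cond_5, eligible_tier1, enrolled_program, exempt_fee, has_dependent, has_valid_id, household_head, identity_verified, income_below_cap, means_tested, notify_finance, over_18, priority_flag, renewal_due, tax_filed} — 21 facts.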